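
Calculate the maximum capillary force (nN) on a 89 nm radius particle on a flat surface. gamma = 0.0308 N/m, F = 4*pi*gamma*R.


Convert radius: R = 89 nm = 8.9e-08 m
F = 4 * pi * gamma * R
F = 4 * pi * 0.0308 * 8.9e-08
F = 3.44469e-08 N = 34.4469 nN

34.4469


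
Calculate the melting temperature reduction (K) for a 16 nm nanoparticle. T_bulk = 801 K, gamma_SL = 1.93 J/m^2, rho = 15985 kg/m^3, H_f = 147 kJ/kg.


Radius R = 16/2 = 8 nm = 8e-09 m
Convert H_f = 147 kJ/kg = 147000 J/kg
dT = 2 * gamma_SL * T_bulk / (rho * H_f * R)
dT = 2 * 1.93 * 801 / (15985 * 147000 * 8e-09)
dT = 164.5 K

164.5


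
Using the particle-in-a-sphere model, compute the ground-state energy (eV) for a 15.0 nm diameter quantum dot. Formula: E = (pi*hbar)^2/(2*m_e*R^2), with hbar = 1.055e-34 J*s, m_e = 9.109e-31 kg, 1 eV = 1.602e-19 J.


Radius R = 15.0/2 = 7.5 nm = 7.5e-09 m
E = (pi * 1.055e-34)^2 / (2 * 9.109e-31 * (7.5e-09)^2)
E(J) = 1.07197e-21
E = E(J) / 1.602e-19 = 0.0067 eV

0.0067


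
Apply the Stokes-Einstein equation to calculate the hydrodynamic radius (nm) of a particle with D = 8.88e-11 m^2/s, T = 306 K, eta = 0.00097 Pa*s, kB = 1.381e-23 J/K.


Stokes-Einstein: R = kB*T / (6*pi*eta*D)
R = 1.381e-23 * 306 / (6 * pi * 0.00097 * 8.88e-11)
R = 2.60273e-09 m = 2.6 nm

2.6


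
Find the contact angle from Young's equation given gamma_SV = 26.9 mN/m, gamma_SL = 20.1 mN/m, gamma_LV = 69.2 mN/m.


cos(theta) = (gamma_SV - gamma_SL) / gamma_LV
cos(theta) = (26.9 - 20.1) / 69.2
cos(theta) = 0.098266
theta = arccos(0.098266) = 84.36 degrees

84.36


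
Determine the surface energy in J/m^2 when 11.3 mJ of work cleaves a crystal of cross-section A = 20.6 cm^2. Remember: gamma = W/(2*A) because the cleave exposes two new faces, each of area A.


Convert: A = 20.6 cm^2 = 0.00206 m^2, W = 11.3 mJ = 0.0113 J
Cleaving exposes two faces of area A, so total new surface = 2*A and gamma = W / (2*A)
gamma = 0.0113 / (2 * 0.00206)
gamma = 2.743 J/m^2

2.743


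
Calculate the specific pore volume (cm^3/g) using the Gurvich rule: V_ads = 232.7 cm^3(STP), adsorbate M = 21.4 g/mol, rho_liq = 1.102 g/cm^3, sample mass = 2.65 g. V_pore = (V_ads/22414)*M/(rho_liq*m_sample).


Moles adsorbed n = V_ads / 22414 = 232.7 / 22414 = 1.038190e-02 mol
Liquid volume V_liq = n * M / rho_liq = 1.038190e-02 * 21.4 / 1.102 = 0.20161 cm^3
Specific pore volume V_pore = V_liq / m_sample = 0.20161 / 2.65
V_pore = 0.0761 cm^3/g

0.0761


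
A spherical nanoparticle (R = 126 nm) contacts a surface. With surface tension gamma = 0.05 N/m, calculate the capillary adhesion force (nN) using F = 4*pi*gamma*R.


Convert radius: R = 126 nm = 1.26e-07 m
F = 4 * pi * gamma * R
F = 4 * pi * 0.05 * 1.26e-07
F = 7.91681e-08 N = 79.1681 nN

79.1681


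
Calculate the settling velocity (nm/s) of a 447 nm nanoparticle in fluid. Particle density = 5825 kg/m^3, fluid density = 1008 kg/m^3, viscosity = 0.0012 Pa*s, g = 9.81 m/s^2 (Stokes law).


Radius R = 447/2 nm = 2.235e-07 m
Density difference = 5825 - 1008 = 4817 kg/m^3
v = 2 * R^2 * (rho_p - rho_f) * g / (9 * eta)
v = 2 * (2.235e-07)^2 * 4817 * 9.81 / (9 * 0.0012)
v = 4.37126e-07 m/s = 437.1263 nm/s

437.1263


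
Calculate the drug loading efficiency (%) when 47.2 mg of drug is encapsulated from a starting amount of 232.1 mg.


Drug loading efficiency = (drug loaded / drug initial) * 100
DLE = 47.2 / 232.1 * 100
DLE = 0.2034 * 100
DLE = 20.34%

20.34


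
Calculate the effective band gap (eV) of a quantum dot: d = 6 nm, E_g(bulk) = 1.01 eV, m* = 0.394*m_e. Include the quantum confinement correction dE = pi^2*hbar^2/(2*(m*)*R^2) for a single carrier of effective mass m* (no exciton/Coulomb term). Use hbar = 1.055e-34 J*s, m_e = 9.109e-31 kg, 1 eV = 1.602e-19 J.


Radius R = 6/2 nm = 3e-09 m
Confinement energy dE = pi^2 * hbar^2 / (2 * m_eff * m_e * R^2)
dE = pi^2 * (1.055e-34)^2 / (2 * 0.394 * 9.109e-31 * (3e-09)^2) J, divided by 1.602e-19 J/eV
dE = 0.1061 eV
Total band gap = E_g(bulk) + dE = 1.01 + 0.1061 = 1.1161 eV

1.1161


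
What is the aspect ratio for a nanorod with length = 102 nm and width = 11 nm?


Aspect ratio AR = length / diameter
AR = 102 / 11
AR = 9.27

9.27


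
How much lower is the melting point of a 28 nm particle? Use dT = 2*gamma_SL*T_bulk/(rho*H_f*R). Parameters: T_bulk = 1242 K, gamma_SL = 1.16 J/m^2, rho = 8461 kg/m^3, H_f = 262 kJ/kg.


Radius R = 28/2 = 14 nm = 1.4e-08 m
Convert H_f = 262 kJ/kg = 262000 J/kg
dT = 2 * gamma_SL * T_bulk / (rho * H_f * R)
dT = 2 * 1.16 * 1242 / (8461 * 262000 * 1.4e-08)
dT = 92.8 K

92.8


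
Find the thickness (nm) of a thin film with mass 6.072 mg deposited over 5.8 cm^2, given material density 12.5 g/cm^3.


Convert: m = 6.072 mg = 6.0720e-06 kg, A = 5.8 cm^2 = 5.8000e-04 m^2, rho = 12.5 g/cm^3 = 12500 kg/m^3
t = m / (A * rho)
t = 6.0720e-06 / (5.8000e-04 * 12500)
t = 8.3752e-07 m = 837.5 nm

837.5


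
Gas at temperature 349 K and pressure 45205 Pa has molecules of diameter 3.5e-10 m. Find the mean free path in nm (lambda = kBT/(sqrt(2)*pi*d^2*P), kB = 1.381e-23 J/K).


Mean free path: lambda = kB*T / (sqrt(2) * pi * d^2 * P)
lambda = 1.381e-23 * 349 / (sqrt(2) * pi * (3.5e-10)^2 * 45205)
lambda = 1.95899e-07 m
lambda = 195.9 nm

195.9


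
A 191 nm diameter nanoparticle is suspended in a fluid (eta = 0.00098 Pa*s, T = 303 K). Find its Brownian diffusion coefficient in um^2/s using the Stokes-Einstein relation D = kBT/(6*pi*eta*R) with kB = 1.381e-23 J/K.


Radius R = 191/2 = 95.5 nm = 9.55e-08 m
D = kB*T / (6*pi*eta*R)
D = 1.381e-23 * 303 / (6 * pi * 0.00098 * 9.55e-08)
D = 2.37195e-12 m^2/s = 2.372 um^2/s

2.372


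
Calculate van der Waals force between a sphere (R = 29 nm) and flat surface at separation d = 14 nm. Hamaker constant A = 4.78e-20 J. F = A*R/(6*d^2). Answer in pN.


Convert to SI: R = 29 nm = 2.9e-08 m, d = 14 nm = 1.4e-08 m
F = A * R / (6 * d^2)
F = 4.78e-20 * 2.9e-08 / (6 * (1.4e-08)^2)
F = 1.17874e-12 N = 1.179 pN

1.179


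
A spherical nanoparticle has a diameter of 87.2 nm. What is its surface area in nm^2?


Radius r = 87.2/2 = 43.6 nm
Surface area SA = 4 * pi * r^2
SA = 4 * pi * (43.6)^2
SA = 23888.17 nm^2

23888.17


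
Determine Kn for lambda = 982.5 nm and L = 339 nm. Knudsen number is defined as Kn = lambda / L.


Knudsen number Kn = lambda / L
Kn = 982.5 / 339
Kn = 2.8982

2.8982


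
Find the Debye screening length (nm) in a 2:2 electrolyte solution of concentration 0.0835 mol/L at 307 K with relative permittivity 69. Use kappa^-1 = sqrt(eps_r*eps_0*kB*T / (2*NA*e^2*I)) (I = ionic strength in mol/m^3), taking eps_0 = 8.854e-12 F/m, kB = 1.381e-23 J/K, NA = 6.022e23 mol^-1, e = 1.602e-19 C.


Ionic strength I = 0.0835 * 2^2 * 1000 = 334 mol/m^3
kappa^-1 = sqrt(69 * 8.854e-12 * 1.381e-23 * 307 / (2 * 6.022e23 * (1.602e-19)^2 * 334))
kappa^-1 = 0.501 nm

0.501


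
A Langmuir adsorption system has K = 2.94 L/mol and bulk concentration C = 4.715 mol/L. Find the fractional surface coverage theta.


Langmuir isotherm: theta = K*C / (1 + K*C)
K*C = 2.94 * 4.715 = 13.8621
theta = 13.8621 / (1 + 13.8621) = 13.8621 / 14.8621
theta = 0.9327

0.9327


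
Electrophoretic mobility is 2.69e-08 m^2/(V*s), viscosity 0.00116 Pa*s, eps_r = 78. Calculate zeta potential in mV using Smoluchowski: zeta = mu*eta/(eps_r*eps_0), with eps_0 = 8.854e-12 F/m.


Smoluchowski equation: zeta = mu * eta / (eps_r * eps_0)
zeta = 2.69e-08 * 0.00116 / (78 * 8.854e-12)
zeta = 0.045183 V = 45.18 mV

45.18


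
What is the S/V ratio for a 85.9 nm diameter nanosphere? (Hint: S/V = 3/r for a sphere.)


Radius r = 85.9/2 = 42.95 nm
S/V = 3 / r = 3 / 42.95
S/V = 0.0698 nm^-1

0.0698


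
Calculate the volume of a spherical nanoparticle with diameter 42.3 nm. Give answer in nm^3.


Radius r = 42.3/2 = 21.15 nm
Volume V = (4/3) * pi * r^3
V = (4/3) * pi * (21.15)^3
V = 39629.6 nm^3

39629.6


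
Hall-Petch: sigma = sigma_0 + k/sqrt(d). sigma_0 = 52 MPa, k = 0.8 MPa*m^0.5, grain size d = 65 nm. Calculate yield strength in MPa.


d = 65 nm = 6.5e-08 m
sqrt(d) = 0.000254951
Hall-Petch contribution = k / sqrt(d) = 0.8 / 0.000254951 = 3137.9 MPa
sigma = sigma_0 + k/sqrt(d) = 52 + 3137.9 = 3189.9 MPa

3189.9


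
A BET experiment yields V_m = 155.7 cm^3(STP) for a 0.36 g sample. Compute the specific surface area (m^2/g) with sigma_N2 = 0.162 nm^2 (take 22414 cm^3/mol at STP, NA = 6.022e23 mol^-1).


Number of moles in monolayer = V_m / 22414 = 155.7 / 22414 = 0.00694655
Number of molecules = moles * NA = 0.00694655 * 6.022e23
SA = molecules * sigma / mass
SA = (155.7 / 22414) * 6.022e23 * 0.162e-18 / 0.36
SA = 1882.4 m^2/g

1882.4


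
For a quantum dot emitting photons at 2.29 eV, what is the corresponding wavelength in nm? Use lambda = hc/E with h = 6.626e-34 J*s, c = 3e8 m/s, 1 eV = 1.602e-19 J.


Convert energy: E = 2.29 eV = 2.29 * 1.602e-19 = 3.66858e-19 J
lambda = h*c / E = 6.626e-34 * 3e8 / 3.66858e-19
lambda = 5.41845e-07 m = 541.8 nm

541.8


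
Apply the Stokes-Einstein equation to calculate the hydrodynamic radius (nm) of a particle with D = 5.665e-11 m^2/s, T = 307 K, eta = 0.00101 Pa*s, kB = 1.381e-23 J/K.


Stokes-Einstein: R = kB*T / (6*pi*eta*D)
R = 1.381e-23 * 307 / (6 * pi * 0.00101 * 5.665e-11)
R = 3.93106e-09 m = 3.93 nm

3.93


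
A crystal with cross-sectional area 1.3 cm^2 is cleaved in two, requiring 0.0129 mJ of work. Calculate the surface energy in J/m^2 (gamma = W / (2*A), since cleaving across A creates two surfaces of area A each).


Convert: A = 1.3 cm^2 = 0.00013 m^2, W = 0.0129 mJ = 1.29e-05 J
Cleaving exposes two faces of area A, so total new surface = 2*A and gamma = W / (2*A)
gamma = 1.29e-05 / (2 * 0.00013)
gamma = 0.05 J/m^2

0.05


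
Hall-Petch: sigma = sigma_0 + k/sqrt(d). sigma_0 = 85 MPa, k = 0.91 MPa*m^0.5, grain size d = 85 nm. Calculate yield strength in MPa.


d = 85 nm = 8.5e-08 m
sqrt(d) = 0.0002915476
Hall-Petch contribution = k / sqrt(d) = 0.91 / 0.0002915476 = 3121.3 MPa
sigma = sigma_0 + k/sqrt(d) = 85 + 3121.3 = 3206.3 MPa

3206.3


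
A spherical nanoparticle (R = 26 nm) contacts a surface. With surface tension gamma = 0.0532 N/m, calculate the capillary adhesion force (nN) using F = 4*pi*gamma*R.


Convert radius: R = 26 nm = 2.6e-08 m
F = 4 * pi * gamma * R
F = 4 * pi * 0.0532 * 2.6e-08
F = 1.73818e-08 N = 17.3818 nN

17.3818


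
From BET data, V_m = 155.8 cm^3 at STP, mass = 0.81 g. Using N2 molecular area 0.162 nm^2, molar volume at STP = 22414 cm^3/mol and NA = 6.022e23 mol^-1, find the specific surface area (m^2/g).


Number of moles in monolayer = V_m / 22414 = 155.8 / 22414 = 0.00695101
Number of molecules = moles * NA = 0.00695101 * 6.022e23
SA = molecules * sigma / mass
SA = (155.8 / 22414) * 6.022e23 * 0.162e-18 / 0.81
SA = 837.2 m^2/g

837.2


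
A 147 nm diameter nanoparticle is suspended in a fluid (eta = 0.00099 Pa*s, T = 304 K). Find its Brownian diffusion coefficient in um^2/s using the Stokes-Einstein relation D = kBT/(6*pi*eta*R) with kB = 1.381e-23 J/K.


Radius R = 147/2 = 73.5 nm = 7.35e-08 m
D = kB*T / (6*pi*eta*R)
D = 1.381e-23 * 304 / (6 * pi * 0.00099 * 7.35e-08)
D = 3.06086e-12 m^2/s = 3.061 um^2/s

3.061


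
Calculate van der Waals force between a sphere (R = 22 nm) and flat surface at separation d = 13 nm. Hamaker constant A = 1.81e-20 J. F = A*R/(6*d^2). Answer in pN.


Convert to SI: R = 22 nm = 2.2e-08 m, d = 13 nm = 1.3e-08 m
F = A * R / (6 * d^2)
F = 1.81e-20 * 2.2e-08 / (6 * (1.3e-08)^2)
F = 3.92702e-13 N = 0.393 pN

0.393


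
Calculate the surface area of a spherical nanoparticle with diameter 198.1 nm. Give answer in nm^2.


Radius r = 198.1/2 = 99.05 nm
Surface area SA = 4 * pi * r^2
SA = 4 * pi * (99.05)^2
SA = 123287.44 nm^2

123287.44


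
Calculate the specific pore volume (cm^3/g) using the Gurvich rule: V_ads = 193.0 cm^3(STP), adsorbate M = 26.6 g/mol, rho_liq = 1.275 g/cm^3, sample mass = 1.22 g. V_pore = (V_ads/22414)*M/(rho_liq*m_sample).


Moles adsorbed n = V_ads / 22414 = 193.0 / 22414 = 8.610690e-03 mol
Liquid volume V_liq = n * M / rho_liq = 8.610690e-03 * 26.6 / 1.275 = 0.17964 cm^3
Specific pore volume V_pore = V_liq / m_sample = 0.17964 / 1.22
V_pore = 0.1472 cm^3/g

0.1472


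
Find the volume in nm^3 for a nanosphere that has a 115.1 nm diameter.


Radius r = 115.1/2 = 57.55 nm
Volume V = (4/3) * pi * r^3
V = (4/3) * pi * (57.55)^3
V = 798407.47 nm^3

798407.47


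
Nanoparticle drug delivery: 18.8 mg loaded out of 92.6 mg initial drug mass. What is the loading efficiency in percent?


Drug loading efficiency = (drug loaded / drug initial) * 100
DLE = 18.8 / 92.6 * 100
DLE = 0.203 * 100
DLE = 20.3%

20.3


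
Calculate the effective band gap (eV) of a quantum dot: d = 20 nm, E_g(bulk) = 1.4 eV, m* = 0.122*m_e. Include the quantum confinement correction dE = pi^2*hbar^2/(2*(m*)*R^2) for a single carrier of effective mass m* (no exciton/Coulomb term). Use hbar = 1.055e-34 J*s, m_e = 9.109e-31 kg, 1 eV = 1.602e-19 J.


Radius R = 20/2 nm = 1e-08 m
Confinement energy dE = pi^2 * hbar^2 / (2 * m_eff * m_e * R^2)
dE = pi^2 * (1.055e-34)^2 / (2 * 0.122 * 9.109e-31 * (1e-08)^2) J, divided by 1.602e-19 J/eV
dE = 0.0309 eV
Total band gap = E_g(bulk) + dE = 1.4 + 0.0309 = 1.4309 eV

1.4309


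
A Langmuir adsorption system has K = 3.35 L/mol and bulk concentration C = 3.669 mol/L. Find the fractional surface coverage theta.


Langmuir isotherm: theta = K*C / (1 + K*C)
K*C = 3.35 * 3.669 = 12.29115
theta = 12.29115 / (1 + 12.29115) = 12.29115 / 13.29115
theta = 0.9248

0.9248


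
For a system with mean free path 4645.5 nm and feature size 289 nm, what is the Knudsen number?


Knudsen number Kn = lambda / L
Kn = 4645.5 / 289
Kn = 16.0744

16.0744


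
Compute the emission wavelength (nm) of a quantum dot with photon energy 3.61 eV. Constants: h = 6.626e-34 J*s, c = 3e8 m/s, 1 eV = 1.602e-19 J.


Convert energy: E = 3.61 eV = 3.61 * 1.602e-19 = 5.78322e-19 J
lambda = h*c / E = 6.626e-34 * 3e8 / 5.78322e-19
lambda = 3.43719e-07 m = 343.7 nm

343.7


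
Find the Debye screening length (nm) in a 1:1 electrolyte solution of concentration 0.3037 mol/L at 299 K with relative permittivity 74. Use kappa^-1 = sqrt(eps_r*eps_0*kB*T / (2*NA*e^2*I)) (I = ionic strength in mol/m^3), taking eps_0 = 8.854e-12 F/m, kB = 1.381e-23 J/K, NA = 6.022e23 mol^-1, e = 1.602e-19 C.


Ionic strength I = 0.3037 * 1^2 * 1000 = 303.7 mol/m^3
kappa^-1 = sqrt(74 * 8.854e-12 * 1.381e-23 * 299 / (2 * 6.022e23 * (1.602e-19)^2 * 303.7))
kappa^-1 = 0.537 nm

0.537


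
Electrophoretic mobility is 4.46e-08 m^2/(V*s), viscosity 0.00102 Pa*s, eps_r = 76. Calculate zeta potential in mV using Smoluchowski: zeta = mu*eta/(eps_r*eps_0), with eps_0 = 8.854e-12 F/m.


Smoluchowski equation: zeta = mu * eta / (eps_r * eps_0)
zeta = 4.46e-08 * 0.00102 / (76 * 8.854e-12)
zeta = 0.067605 V = 67.61 mV

67.61


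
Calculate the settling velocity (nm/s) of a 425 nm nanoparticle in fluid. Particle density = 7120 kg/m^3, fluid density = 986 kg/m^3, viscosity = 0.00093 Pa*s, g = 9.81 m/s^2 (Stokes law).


Radius R = 425/2 nm = 2.125e-07 m
Density difference = 7120 - 986 = 6134 kg/m^3
v = 2 * R^2 * (rho_p - rho_f) * g / (9 * eta)
v = 2 * (2.125e-07)^2 * 6134 * 9.81 / (9 * 0.00093)
v = 6.49285e-07 m/s = 649.2847 nm/s

649.2847


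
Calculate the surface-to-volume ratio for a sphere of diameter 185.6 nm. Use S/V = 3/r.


Radius r = 185.6/2 = 92.8 nm
S/V = 3 / r = 3 / 92.8
S/V = 0.0323 nm^-1

0.0323


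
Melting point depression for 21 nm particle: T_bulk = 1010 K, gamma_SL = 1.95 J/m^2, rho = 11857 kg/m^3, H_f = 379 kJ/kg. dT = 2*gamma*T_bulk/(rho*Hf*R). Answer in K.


Radius R = 21/2 = 10.5 nm = 1.05e-08 m
Convert H_f = 379 kJ/kg = 379000 J/kg
dT = 2 * gamma_SL * T_bulk / (rho * H_f * R)
dT = 2 * 1.95 * 1010 / (11857 * 379000 * 1.05e-08)
dT = 83.5 K

83.5


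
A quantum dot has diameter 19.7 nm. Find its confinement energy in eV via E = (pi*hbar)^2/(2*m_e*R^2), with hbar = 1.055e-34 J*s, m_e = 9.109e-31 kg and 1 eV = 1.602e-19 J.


Radius R = 19.7/2 = 9.85 nm = 9.85e-09 m
E = (pi * 1.055e-34)^2 / (2 * 9.109e-31 * (9.85e-09)^2)
E(J) = 6.21486e-22
E = E(J) / 1.602e-19 = 0.0039 eV

0.0039


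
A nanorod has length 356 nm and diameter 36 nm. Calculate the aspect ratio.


Aspect ratio AR = length / diameter
AR = 356 / 36
AR = 9.89

9.89


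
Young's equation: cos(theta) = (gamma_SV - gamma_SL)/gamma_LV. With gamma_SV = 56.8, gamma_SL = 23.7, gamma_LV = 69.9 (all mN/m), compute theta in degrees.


cos(theta) = (gamma_SV - gamma_SL) / gamma_LV
cos(theta) = (56.8 - 23.7) / 69.9
cos(theta) = 0.473534
theta = arccos(0.473534) = 61.74 degrees

61.74


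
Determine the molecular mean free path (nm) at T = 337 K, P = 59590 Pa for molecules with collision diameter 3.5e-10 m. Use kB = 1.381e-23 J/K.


Mean free path: lambda = kB*T / (sqrt(2) * pi * d^2 * P)
lambda = 1.381e-23 * 337 / (sqrt(2) * pi * (3.5e-10)^2 * 59590)
lambda = 1.43499e-07 m
lambda = 143.5 nm

143.5


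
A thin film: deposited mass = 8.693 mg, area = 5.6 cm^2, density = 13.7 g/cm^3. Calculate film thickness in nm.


Convert: m = 8.693 mg = 8.6930e-06 kg, A = 5.6 cm^2 = 5.6000e-04 m^2, rho = 13.7 g/cm^3 = 13700 kg/m^3
t = m / (A * rho)
t = 8.6930e-06 / (5.6000e-04 * 13700)
t = 1.1331e-06 m = 1133.1 nm

1133.1


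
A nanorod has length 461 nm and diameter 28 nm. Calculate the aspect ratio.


Aspect ratio AR = length / diameter
AR = 461 / 28
AR = 16.46

16.46


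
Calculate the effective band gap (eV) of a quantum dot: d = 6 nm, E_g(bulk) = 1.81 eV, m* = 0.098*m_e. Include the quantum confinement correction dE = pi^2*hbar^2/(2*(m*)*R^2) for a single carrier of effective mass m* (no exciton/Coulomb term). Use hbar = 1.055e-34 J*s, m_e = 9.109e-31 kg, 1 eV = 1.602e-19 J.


Radius R = 6/2 nm = 3e-09 m
Confinement energy dE = pi^2 * hbar^2 / (2 * m_eff * m_e * R^2)
dE = pi^2 * (1.055e-34)^2 / (2 * 0.098 * 9.109e-31 * (3e-09)^2) J, divided by 1.602e-19 J/eV
dE = 0.4267 eV
Total band gap = E_g(bulk) + dE = 1.81 + 0.4267 = 2.2367 eV

2.2367


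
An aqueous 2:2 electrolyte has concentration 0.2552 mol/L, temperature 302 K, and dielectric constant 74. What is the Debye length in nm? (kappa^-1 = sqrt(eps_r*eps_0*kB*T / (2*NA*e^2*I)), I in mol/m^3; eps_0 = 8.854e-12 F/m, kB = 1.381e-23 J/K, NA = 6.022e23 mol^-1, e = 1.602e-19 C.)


Ionic strength I = 0.2552 * 2^2 * 1000 = 1020.8 mol/m^3
kappa^-1 = sqrt(74 * 8.854e-12 * 1.381e-23 * 302 / (2 * 6.022e23 * (1.602e-19)^2 * 1020.8))
kappa^-1 = 0.294 nm

0.294


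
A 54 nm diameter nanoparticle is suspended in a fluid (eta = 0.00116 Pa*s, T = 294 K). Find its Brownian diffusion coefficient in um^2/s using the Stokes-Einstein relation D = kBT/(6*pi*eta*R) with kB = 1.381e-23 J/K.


Radius R = 54/2 = 27 nm = 2.7e-08 m
D = kB*T / (6*pi*eta*R)
D = 1.381e-23 * 294 / (6 * pi * 0.00116 * 2.7e-08)
D = 6.8773e-12 m^2/s = 6.877 um^2/s

6.877


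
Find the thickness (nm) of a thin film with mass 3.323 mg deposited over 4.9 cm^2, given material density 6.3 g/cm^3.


Convert: m = 3.323 mg = 3.3230e-06 kg, A = 4.9 cm^2 = 4.9000e-04 m^2, rho = 6.3 g/cm^3 = 6300 kg/m^3
t = m / (A * rho)
t = 3.3230e-06 / (4.9000e-04 * 6300)
t = 1.0764e-06 m = 1076.4 nm

1076.4


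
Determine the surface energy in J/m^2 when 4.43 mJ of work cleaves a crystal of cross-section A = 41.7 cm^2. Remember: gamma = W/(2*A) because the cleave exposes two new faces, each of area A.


Convert: A = 41.7 cm^2 = 0.00417 m^2, W = 4.43 mJ = 0.00443 J
Cleaving exposes two faces of area A, so total new surface = 2*A and gamma = W / (2*A)
gamma = 0.00443 / (2 * 0.00417)
gamma = 0.531 J/m^2

0.531


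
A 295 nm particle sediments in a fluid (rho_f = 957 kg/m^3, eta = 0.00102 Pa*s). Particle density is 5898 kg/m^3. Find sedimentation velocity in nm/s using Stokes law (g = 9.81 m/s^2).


Radius R = 295/2 nm = 1.475e-07 m
Density difference = 5898 - 957 = 4941 kg/m^3
v = 2 * R^2 * (rho_p - rho_f) * g / (9 * eta)
v = 2 * (1.475e-07)^2 * 4941 * 9.81 / (9 * 0.00102)
v = 2.2975e-07 m/s = 229.7498 nm/s

229.7498


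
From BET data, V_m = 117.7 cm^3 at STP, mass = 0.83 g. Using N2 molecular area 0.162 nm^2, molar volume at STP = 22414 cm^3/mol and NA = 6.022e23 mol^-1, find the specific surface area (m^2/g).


Number of moles in monolayer = V_m / 22414 = 117.7 / 22414 = 0.00525118
Number of molecules = moles * NA = 0.00525118 * 6.022e23
SA = molecules * sigma / mass
SA = (117.7 / 22414) * 6.022e23 * 0.162e-18 / 0.83
SA = 617.2 m^2/g

617.2


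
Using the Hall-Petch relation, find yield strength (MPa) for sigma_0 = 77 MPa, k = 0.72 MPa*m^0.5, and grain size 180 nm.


d = 180 nm = 1.8e-07 m
sqrt(d) = 0.0004242641
Hall-Petch contribution = k / sqrt(d) = 0.72 / 0.0004242641 = 1697.1 MPa
sigma = sigma_0 + k/sqrt(d) = 77 + 1697.1 = 1774.1 MPa

1774.1


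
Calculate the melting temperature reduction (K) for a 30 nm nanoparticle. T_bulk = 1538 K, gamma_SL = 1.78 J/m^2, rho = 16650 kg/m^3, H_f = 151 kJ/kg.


Radius R = 30/2 = 15 nm = 1.5e-08 m
Convert H_f = 151 kJ/kg = 151000 J/kg
dT = 2 * gamma_SL * T_bulk / (rho * H_f * R)
dT = 2 * 1.78 * 1538 / (16650 * 151000 * 1.5e-08)
dT = 145.2 K

145.2


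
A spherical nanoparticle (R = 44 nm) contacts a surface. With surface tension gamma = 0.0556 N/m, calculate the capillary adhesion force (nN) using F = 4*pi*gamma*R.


Convert radius: R = 44 nm = 4.4e-08 m
F = 4 * pi * gamma * R
F = 4 * pi * 0.0556 * 4.4e-08
F = 3.07424e-08 N = 30.7424 nN

30.7424


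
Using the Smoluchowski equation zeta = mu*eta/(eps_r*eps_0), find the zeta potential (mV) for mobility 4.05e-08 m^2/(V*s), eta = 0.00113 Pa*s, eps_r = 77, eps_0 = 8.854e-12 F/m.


Smoluchowski equation: zeta = mu * eta / (eps_r * eps_0)
zeta = 4.05e-08 * 0.00113 / (77 * 8.854e-12)
zeta = 0.067128 V = 67.13 mV

67.13


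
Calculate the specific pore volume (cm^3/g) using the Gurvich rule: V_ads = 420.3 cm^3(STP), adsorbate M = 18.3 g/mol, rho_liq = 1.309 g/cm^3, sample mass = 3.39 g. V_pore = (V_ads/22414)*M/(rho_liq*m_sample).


Moles adsorbed n = V_ads / 22414 = 420.3 / 22414 = 1.875167e-02 mol
Liquid volume V_liq = n * M / rho_liq = 1.875167e-02 * 18.3 / 1.309 = 0.26215 cm^3
Specific pore volume V_pore = V_liq / m_sample = 0.26215 / 3.39
V_pore = 0.0773 cm^3/g

0.0773


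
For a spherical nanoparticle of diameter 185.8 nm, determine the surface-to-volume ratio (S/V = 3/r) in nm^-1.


Radius r = 185.8/2 = 92.9 nm
S/V = 3 / r = 3 / 92.9
S/V = 0.0323 nm^-1

0.0323


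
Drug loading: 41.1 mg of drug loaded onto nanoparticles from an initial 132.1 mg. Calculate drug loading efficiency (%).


Drug loading efficiency = (drug loaded / drug initial) * 100
DLE = 41.1 / 132.1 * 100
DLE = 0.3111 * 100
DLE = 31.11%

31.11


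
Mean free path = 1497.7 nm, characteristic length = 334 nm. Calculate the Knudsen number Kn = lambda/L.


Knudsen number Kn = lambda / L
Kn = 1497.7 / 334
Kn = 4.4841

4.4841


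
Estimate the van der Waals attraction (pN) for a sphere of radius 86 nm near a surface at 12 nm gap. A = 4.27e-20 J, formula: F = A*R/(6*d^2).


Convert to SI: R = 86 nm = 8.6e-08 m, d = 12 nm = 1.2e-08 m
F = A * R / (6 * d^2)
F = 4.27e-20 * 8.6e-08 / (6 * (1.2e-08)^2)
F = 4.25023e-12 N = 4.25 pN

4.25


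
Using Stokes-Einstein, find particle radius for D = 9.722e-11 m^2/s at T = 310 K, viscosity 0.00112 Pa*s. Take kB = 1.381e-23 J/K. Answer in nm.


Stokes-Einstein: R = kB*T / (6*pi*eta*D)
R = 1.381e-23 * 310 / (6 * pi * 0.00112 * 9.722e-11)
R = 2.08584e-09 m = 2.09 nm

2.09


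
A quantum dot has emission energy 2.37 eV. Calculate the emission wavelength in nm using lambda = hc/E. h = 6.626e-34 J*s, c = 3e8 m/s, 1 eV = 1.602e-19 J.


Convert energy: E = 2.37 eV = 2.37 * 1.602e-19 = 3.79674e-19 J
lambda = h*c / E = 6.626e-34 * 3e8 / 3.79674e-19
lambda = 5.23554e-07 m = 523.6 nm

523.6


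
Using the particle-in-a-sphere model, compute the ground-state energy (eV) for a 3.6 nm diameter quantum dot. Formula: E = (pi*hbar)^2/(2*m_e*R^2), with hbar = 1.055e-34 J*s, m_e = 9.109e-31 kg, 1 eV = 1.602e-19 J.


Radius R = 3.6/2 = 1.8 nm = 1.8e-09 m
E = (pi * 1.055e-34)^2 / (2 * 9.109e-31 * (1.8e-09)^2)
E(J) = 1.86105e-20
E = E(J) / 1.602e-19 = 0.1162 eV

0.1162


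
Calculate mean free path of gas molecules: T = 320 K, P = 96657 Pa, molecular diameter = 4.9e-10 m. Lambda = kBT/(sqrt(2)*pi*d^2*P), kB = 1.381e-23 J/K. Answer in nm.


Mean free path: lambda = kB*T / (sqrt(2) * pi * d^2 * P)
lambda = 1.381e-23 * 320 / (sqrt(2) * pi * (4.9e-10)^2 * 96657)
lambda = 4.28601e-08 m
lambda = 42.86 nm

42.86


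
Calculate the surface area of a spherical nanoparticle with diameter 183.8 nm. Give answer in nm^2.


Radius r = 183.8/2 = 91.9 nm
Surface area SA = 4 * pi * r^2
SA = 4 * pi * (91.9)^2
SA = 106130.67 nm^2

106130.67


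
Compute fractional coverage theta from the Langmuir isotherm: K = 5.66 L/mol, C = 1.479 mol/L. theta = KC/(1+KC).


Langmuir isotherm: theta = K*C / (1 + K*C)
K*C = 5.66 * 1.479 = 8.37114
theta = 8.37114 / (1 + 8.37114) = 8.37114 / 9.37114
theta = 0.8933

0.8933


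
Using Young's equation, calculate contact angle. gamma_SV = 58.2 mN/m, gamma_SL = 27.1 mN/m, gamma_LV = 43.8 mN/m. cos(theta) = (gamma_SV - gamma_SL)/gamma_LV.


cos(theta) = (gamma_SV - gamma_SL) / gamma_LV
cos(theta) = (58.2 - 27.1) / 43.8
cos(theta) = 0.710046
theta = arccos(0.710046) = 44.76 degrees

44.76


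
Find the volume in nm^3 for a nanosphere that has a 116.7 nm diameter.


Radius r = 116.7/2 = 58.35 nm
Volume V = (4/3) * pi * r^3
V = (4/3) * pi * (58.35)^3
V = 832168.34 nm^3

832168.34


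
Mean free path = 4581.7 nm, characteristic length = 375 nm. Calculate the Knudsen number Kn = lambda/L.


Knudsen number Kn = lambda / L
Kn = 4581.7 / 375
Kn = 12.2179

12.2179


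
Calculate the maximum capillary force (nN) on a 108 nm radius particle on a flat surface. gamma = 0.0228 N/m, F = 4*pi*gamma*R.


Convert radius: R = 108 nm = 1.08e-07 m
F = 4 * pi * gamma * R
F = 4 * pi * 0.0228 * 1.08e-07
F = 3.09434e-08 N = 30.9434 nN

30.9434


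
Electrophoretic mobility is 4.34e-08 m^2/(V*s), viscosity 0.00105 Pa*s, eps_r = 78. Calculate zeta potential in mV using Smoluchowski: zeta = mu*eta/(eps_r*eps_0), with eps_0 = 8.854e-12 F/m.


Smoluchowski equation: zeta = mu * eta / (eps_r * eps_0)
zeta = 4.34e-08 * 0.00105 / (78 * 8.854e-12)
zeta = 0.065985 V = 65.98 mV

65.98


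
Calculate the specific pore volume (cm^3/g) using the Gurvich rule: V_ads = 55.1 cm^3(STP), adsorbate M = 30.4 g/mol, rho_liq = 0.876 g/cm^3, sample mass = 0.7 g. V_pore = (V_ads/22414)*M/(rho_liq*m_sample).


Moles adsorbed n = V_ads / 22414 = 55.1 / 22414 = 2.458285e-03 mol
Liquid volume V_liq = n * M / rho_liq = 2.458285e-03 * 30.4 / 0.876 = 0.08531 cm^3
Specific pore volume V_pore = V_liq / m_sample = 0.08531 / 0.7
V_pore = 0.1219 cm^3/g

0.1219


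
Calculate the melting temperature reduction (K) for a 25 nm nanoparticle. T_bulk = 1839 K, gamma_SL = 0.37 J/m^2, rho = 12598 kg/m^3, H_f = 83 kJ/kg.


Radius R = 25/2 = 12.5 nm = 1.25e-08 m
Convert H_f = 83 kJ/kg = 83000 J/kg
dT = 2 * gamma_SL * T_bulk / (rho * H_f * R)
dT = 2 * 0.37 * 1839 / (12598 * 83000 * 1.25e-08)
dT = 104.1 K

104.1


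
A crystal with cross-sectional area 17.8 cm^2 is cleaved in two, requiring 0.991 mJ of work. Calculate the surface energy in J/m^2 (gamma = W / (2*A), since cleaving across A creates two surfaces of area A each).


Convert: A = 17.8 cm^2 = 0.00178 m^2, W = 0.991 mJ = 0.000991 J
Cleaving exposes two faces of area A, so total new surface = 2*A and gamma = W / (2*A)
gamma = 0.000991 / (2 * 0.00178)
gamma = 0.278 J/m^2

0.278


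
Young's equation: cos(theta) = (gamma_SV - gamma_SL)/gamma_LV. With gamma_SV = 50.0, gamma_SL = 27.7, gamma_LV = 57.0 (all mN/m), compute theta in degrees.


cos(theta) = (gamma_SV - gamma_SL) / gamma_LV
cos(theta) = (50.0 - 27.7) / 57.0
cos(theta) = 0.391228
theta = arccos(0.391228) = 66.97 degrees

66.97


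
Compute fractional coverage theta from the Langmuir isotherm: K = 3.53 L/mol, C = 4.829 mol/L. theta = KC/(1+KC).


Langmuir isotherm: theta = K*C / (1 + K*C)
K*C = 3.53 * 4.829 = 17.04637
theta = 17.04637 / (1 + 17.04637) = 17.04637 / 18.04637
theta = 0.9446

0.9446


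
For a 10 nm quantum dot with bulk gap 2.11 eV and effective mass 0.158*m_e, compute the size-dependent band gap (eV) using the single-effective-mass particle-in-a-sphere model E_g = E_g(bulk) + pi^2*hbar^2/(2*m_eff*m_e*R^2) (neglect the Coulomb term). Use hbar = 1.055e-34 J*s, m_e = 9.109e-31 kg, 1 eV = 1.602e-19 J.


Radius R = 10/2 nm = 5e-09 m
Confinement energy dE = pi^2 * hbar^2 / (2 * m_eff * m_e * R^2)
dE = pi^2 * (1.055e-34)^2 / (2 * 0.158 * 9.109e-31 * (5e-09)^2) J, divided by 1.602e-19 J/eV
dE = 0.0953 eV
Total band gap = E_g(bulk) + dE = 2.11 + 0.0953 = 2.2053 eV

2.2053


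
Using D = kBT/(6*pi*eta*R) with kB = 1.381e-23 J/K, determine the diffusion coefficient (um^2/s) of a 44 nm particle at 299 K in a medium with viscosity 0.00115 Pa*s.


Radius R = 44/2 = 22 nm = 2.2e-08 m
D = kB*T / (6*pi*eta*R)
D = 1.381e-23 * 299 / (6 * pi * 0.00115 * 2.2e-08)
D = 8.65851e-12 m^2/s = 8.659 um^2/s

8.659


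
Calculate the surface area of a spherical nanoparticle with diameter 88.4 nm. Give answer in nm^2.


Radius r = 88.4/2 = 44.2 nm
Surface area SA = 4 * pi * r^2
SA = 4 * pi * (44.2)^2
SA = 24550.16 nm^2

24550.16


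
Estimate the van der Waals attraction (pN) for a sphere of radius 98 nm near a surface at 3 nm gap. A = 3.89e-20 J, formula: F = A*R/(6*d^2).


Convert to SI: R = 98 nm = 9.8e-08 m, d = 3 nm = 3e-09 m
F = A * R / (6 * d^2)
F = 3.89e-20 * 9.8e-08 / (6 * (3e-09)^2)
F = 7.05963e-11 N = 70.596 pN

70.596


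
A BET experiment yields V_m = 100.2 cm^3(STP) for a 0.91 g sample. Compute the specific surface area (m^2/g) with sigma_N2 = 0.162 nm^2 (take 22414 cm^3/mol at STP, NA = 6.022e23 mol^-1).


Number of moles in monolayer = V_m / 22414 = 100.2 / 22414 = 0.00447042
Number of molecules = moles * NA = 0.00447042 * 6.022e23
SA = molecules * sigma / mass
SA = (100.2 / 22414) * 6.022e23 * 0.162e-18 / 0.91
SA = 479.3 m^2/g

479.3


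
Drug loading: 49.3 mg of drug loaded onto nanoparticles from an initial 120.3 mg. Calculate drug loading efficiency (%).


Drug loading efficiency = (drug loaded / drug initial) * 100
DLE = 49.3 / 120.3 * 100
DLE = 0.4098 * 100
DLE = 40.98%

40.98


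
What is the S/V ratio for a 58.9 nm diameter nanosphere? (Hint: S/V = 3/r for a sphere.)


Radius r = 58.9/2 = 29.45 nm
S/V = 3 / r = 3 / 29.45
S/V = 0.1019 nm^-1

0.1019


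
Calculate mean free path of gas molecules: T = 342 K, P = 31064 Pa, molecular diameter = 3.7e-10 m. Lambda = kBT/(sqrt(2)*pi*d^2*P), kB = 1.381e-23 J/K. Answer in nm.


Mean free path: lambda = kB*T / (sqrt(2) * pi * d^2 * P)
lambda = 1.381e-23 * 342 / (sqrt(2) * pi * (3.7e-10)^2 * 31064)
lambda = 2.49974e-07 m
lambda = 249.97 nm

249.97


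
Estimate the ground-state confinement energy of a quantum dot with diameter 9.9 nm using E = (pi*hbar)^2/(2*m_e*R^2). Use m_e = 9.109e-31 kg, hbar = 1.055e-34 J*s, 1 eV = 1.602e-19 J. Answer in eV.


Radius R = 9.9/2 = 4.95 nm = 4.95e-09 m
E = (pi * 1.055e-34)^2 / (2 * 9.109e-31 * (4.95e-09)^2)
E(J) = 2.4609e-21
E = E(J) / 1.602e-19 = 0.0154 eV

0.0154


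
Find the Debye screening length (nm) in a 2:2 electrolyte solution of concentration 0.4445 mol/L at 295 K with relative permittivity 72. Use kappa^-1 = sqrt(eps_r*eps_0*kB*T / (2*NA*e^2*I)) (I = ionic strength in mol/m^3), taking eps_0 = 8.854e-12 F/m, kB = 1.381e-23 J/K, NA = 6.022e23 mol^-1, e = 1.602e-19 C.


Ionic strength I = 0.4445 * 2^2 * 1000 = 1778 mol/m^3
kappa^-1 = sqrt(72 * 8.854e-12 * 1.381e-23 * 295 / (2 * 6.022e23 * (1.602e-19)^2 * 1778))
kappa^-1 = 0.217 nm

0.217


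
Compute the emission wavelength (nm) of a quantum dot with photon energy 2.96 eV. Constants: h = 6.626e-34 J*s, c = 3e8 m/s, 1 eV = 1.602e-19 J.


Convert energy: E = 2.96 eV = 2.96 * 1.602e-19 = 4.74192e-19 J
lambda = h*c / E = 6.626e-34 * 3e8 / 4.74192e-19
lambda = 4.19197e-07 m = 419.2 nm

419.2


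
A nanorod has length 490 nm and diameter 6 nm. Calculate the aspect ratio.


Aspect ratio AR = length / diameter
AR = 490 / 6
AR = 81.67

81.67


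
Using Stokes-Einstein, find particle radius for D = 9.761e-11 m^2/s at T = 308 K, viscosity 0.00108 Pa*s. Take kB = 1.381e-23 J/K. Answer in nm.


Stokes-Einstein: R = kB*T / (6*pi*eta*D)
R = 1.381e-23 * 308 / (6 * pi * 0.00108 * 9.761e-11)
R = 2.14055e-09 m = 2.14 nm

2.14


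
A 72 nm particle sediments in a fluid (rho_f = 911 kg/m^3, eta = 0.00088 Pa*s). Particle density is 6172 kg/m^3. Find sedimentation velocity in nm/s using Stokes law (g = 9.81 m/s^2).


Radius R = 72/2 nm = 3.6e-08 m
Density difference = 6172 - 911 = 5261 kg/m^3
v = 2 * R^2 * (rho_p - rho_f) * g / (9 * eta)
v = 2 * (3.6e-08)^2 * 5261 * 9.81 / (9 * 0.00088)
v = 1.68907e-08 m/s = 16.8907 nm/s

16.8907


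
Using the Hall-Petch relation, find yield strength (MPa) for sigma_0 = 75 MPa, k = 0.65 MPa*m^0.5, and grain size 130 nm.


d = 130 nm = 1.3e-07 m
sqrt(d) = 0.0003605551
Hall-Petch contribution = k / sqrt(d) = 0.65 / 0.0003605551 = 1802.8 MPa
sigma = sigma_0 + k/sqrt(d) = 75 + 1802.8 = 1877.8 MPa

1877.8


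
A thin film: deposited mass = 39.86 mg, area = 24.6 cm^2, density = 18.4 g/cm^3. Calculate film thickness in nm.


Convert: m = 39.86 mg = 3.9860e-05 kg, A = 24.6 cm^2 = 2.4600e-03 m^2, rho = 18.4 g/cm^3 = 18400 kg/m^3
t = m / (A * rho)
t = 3.9860e-05 / (2.4600e-03 * 18400)
t = 8.8061e-07 m = 880.6 nm

880.6


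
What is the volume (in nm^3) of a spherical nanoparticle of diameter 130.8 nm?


Radius r = 130.8/2 = 65.4 nm
Volume V = (4/3) * pi * r^3
V = (4/3) * pi * (65.4)^3
V = 1171714.63 nm^3

1171714.63


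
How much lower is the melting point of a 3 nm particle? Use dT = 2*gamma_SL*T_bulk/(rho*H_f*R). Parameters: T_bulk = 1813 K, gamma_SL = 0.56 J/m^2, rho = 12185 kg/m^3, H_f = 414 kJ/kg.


Radius R = 3/2 = 1.5 nm = 1.5e-09 m
Convert H_f = 414 kJ/kg = 414000 J/kg
dT = 2 * gamma_SL * T_bulk / (rho * H_f * R)
dT = 2 * 0.56 * 1813 / (12185 * 414000 * 1.5e-09)
dT = 268.3 K

268.3


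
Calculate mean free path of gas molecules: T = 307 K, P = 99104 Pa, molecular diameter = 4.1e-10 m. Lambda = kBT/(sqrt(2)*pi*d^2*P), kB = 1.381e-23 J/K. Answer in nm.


Mean free path: lambda = kB*T / (sqrt(2) * pi * d^2 * P)
lambda = 1.381e-23 * 307 / (sqrt(2) * pi * (4.1e-10)^2 * 99104)
lambda = 5.72807e-08 m
lambda = 57.28 nm

57.28


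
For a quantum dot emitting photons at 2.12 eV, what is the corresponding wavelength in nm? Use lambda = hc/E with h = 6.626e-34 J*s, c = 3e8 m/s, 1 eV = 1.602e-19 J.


Convert energy: E = 2.12 eV = 2.12 * 1.602e-19 = 3.39624e-19 J
lambda = h*c / E = 6.626e-34 * 3e8 / 3.39624e-19
lambda = 5.85294e-07 m = 585.3 nm

585.3


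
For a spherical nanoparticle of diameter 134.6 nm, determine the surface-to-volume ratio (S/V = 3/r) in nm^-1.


Radius r = 134.6/2 = 67.3 nm
S/V = 3 / r = 3 / 67.3
S/V = 0.0446 nm^-1

0.0446


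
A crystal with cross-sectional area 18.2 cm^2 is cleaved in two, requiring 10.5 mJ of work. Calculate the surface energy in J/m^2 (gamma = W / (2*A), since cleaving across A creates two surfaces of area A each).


Convert: A = 18.2 cm^2 = 0.00182 m^2, W = 10.5 mJ = 0.0105 J
Cleaving exposes two faces of area A, so total new surface = 2*A and gamma = W / (2*A)
gamma = 0.0105 / (2 * 0.00182)
gamma = 2.885 J/m^2

2.885


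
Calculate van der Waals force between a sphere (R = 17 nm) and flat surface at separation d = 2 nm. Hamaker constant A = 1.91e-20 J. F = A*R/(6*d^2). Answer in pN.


Convert to SI: R = 17 nm = 1.7e-08 m, d = 2 nm = 2e-09 m
F = A * R / (6 * d^2)
F = 1.91e-20 * 1.7e-08 / (6 * (2e-09)^2)
F = 1.35292e-11 N = 13.529 pN

13.529


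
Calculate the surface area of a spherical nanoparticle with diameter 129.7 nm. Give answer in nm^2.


Radius r = 129.7/2 = 64.85 nm
Surface area SA = 4 * pi * r^2
SA = 4 * pi * (64.85)^2
SA = 52848.15 nm^2

52848.15


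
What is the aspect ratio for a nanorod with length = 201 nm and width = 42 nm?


Aspect ratio AR = length / diameter
AR = 201 / 42
AR = 4.79

4.79


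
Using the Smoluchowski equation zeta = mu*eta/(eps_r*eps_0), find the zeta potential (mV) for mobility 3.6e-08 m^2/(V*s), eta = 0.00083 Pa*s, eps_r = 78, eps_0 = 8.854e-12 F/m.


Smoluchowski equation: zeta = mu * eta / (eps_r * eps_0)
zeta = 3.6e-08 * 0.00083 / (78 * 8.854e-12)
zeta = 0.043266 V = 43.27 mV

43.27


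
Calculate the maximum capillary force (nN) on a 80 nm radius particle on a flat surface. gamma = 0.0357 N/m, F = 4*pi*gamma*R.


Convert radius: R = 80 nm = 8e-08 m
F = 4 * pi * gamma * R
F = 4 * pi * 0.0357 * 8e-08
F = 3.58896e-08 N = 35.8896 nN

35.8896


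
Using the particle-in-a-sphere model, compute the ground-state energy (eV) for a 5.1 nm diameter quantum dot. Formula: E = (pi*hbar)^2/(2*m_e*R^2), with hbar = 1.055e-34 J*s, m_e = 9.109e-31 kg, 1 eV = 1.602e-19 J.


Radius R = 5.1/2 = 2.55 nm = 2.55e-09 m
E = (pi * 1.055e-34)^2 / (2 * 9.109e-31 * (2.55e-09)^2)
E(J) = 9.27307e-21
E = E(J) / 1.602e-19 = 0.0579 eV

0.0579


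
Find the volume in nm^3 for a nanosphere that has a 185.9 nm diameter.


Radius r = 185.9/2 = 92.95 nm
Volume V = (4/3) * pi * r^3
V = (4/3) * pi * (92.95)^3
V = 3363851.32 nm^3

3363851.32


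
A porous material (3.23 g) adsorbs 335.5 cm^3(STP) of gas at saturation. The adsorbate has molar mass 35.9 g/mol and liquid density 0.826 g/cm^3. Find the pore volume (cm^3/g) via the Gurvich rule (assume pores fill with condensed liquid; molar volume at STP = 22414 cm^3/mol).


Moles adsorbed n = V_ads / 22414 = 335.5 / 22414 = 1.496832e-02 mol
Liquid volume V_liq = n * M / rho_liq = 1.496832e-02 * 35.9 / 0.826 = 0.65056 cm^3
Specific pore volume V_pore = V_liq / m_sample = 0.65056 / 3.23
V_pore = 0.2014 cm^3/g

0.2014


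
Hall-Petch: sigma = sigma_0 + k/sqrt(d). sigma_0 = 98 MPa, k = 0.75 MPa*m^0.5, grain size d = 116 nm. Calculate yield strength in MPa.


d = 116 nm = 1.16e-07 m
sqrt(d) = 0.0003405877
Hall-Petch contribution = k / sqrt(d) = 0.75 / 0.0003405877 = 2202.1 MPa
sigma = sigma_0 + k/sqrt(d) = 98 + 2202.1 = 2300.1 MPa

2300.1


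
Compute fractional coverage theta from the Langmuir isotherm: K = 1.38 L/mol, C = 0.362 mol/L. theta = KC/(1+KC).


Langmuir isotherm: theta = K*C / (1 + K*C)
K*C = 1.38 * 0.362 = 0.49956
theta = 0.49956 / (1 + 0.49956) = 0.49956 / 1.49956
theta = 0.3331

0.3331


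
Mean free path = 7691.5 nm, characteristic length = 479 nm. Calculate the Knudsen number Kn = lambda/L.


Knudsen number Kn = lambda / L
Kn = 7691.5 / 479
Kn = 16.0574

16.0574


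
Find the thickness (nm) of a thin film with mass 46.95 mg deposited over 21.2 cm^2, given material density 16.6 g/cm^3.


Convert: m = 46.95 mg = 4.6950e-05 kg, A = 21.2 cm^2 = 2.1200e-03 m^2, rho = 16.6 g/cm^3 = 16600 kg/m^3
t = m / (A * rho)
t = 4.6950e-05 / (2.1200e-03 * 16600)
t = 1.3341e-06 m = 1334.1 nm

1334.1


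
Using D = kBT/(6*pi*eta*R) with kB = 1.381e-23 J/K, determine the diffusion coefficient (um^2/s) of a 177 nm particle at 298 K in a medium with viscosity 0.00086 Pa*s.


Radius R = 177/2 = 88.5 nm = 8.85e-08 m
D = kB*T / (6*pi*eta*R)
D = 1.381e-23 * 298 / (6 * pi * 0.00086 * 8.85e-08)
D = 2.86858e-12 m^2/s = 2.869 um^2/s

2.869


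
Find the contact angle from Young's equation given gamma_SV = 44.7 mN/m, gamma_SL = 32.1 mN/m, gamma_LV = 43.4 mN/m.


cos(theta) = (gamma_SV - gamma_SL) / gamma_LV
cos(theta) = (44.7 - 32.1) / 43.4
cos(theta) = 0.290323
theta = arccos(0.290323) = 73.12 degrees

73.12


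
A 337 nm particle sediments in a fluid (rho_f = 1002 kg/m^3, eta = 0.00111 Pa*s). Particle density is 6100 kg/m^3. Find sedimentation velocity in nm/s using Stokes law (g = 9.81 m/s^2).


Radius R = 337/2 nm = 1.685e-07 m
Density difference = 6100 - 1002 = 5098 kg/m^3
v = 2 * R^2 * (rho_p - rho_f) * g / (9 * eta)
v = 2 * (1.685e-07)^2 * 5098 * 9.81 / (9 * 0.00111)
v = 2.84271e-07 m/s = 284.2714 nm/s

284.2714
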